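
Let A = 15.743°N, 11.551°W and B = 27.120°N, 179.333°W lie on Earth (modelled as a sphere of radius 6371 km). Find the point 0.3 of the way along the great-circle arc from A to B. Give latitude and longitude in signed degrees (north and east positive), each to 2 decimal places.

The central angle between A and B is δ = 2.3654 rad.
With f = 0.3, the slerp weights are sin((1−f)δ)/sin δ = 1.4222 and sin(fδ)/sin δ = 0.9300.
Weighted sum of the unit vectors: (1.4222)·(0.9430,-0.1927,0.2713) + (0.9300)·(-0.8900,-0.0104,0.4559) = (0.5135, -0.2837, 0.8098).
Converting back: φ = atan2(z, √(x²+y²)) = 54.08°, λ = atan2(y, x) = -28.93°.

54.08°, -28.93°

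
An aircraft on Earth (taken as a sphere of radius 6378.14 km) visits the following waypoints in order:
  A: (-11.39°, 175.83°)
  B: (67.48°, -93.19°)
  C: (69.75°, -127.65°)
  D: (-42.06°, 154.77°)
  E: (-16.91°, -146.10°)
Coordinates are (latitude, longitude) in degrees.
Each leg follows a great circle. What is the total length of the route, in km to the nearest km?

32777 km

Leg A→B: central angle 1.7608 rad, distance 11230.5 km.
Leg B→C: central angle 0.2197 rad, distance 1401.6 km.
Leg C→D: central angle 2.1812 rad, distance 13912.3 km.
Leg D→E: central angle 0.9772 rad, distance 6232.9 km.
Total: 11230.5 + 1401.6 + 13912.3 + 6232.9 ≈ 32777 km.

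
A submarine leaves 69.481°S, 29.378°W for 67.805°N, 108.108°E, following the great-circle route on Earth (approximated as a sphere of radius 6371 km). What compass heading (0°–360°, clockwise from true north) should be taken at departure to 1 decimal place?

76.0°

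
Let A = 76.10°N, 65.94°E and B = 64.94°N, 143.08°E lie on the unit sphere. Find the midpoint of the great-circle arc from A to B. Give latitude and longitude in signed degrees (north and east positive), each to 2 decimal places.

74.19°, 116.93°

Central angle δ = 0.4465 rad. Interpolating on the sphere with fraction f = 0.5:
P = [sin((1−f)δ)·A + sin(fδ)·B] / sin δ = 0.5127·A + 0.5127·B in Cartesian coordinates,
giving P = (-0.1234, 0.2429, 0.9622), i.e. latitude 74.19°, longitude 116.93°.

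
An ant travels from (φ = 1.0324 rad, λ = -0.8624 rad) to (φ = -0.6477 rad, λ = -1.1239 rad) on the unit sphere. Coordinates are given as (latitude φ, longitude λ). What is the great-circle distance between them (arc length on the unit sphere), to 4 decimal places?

1.6941

Let φ₁ = 1.0324 rad, φ₂ = -0.6477 rad, and Δλ = -0.2615 rad.
cos c = sin φ₁ sin φ₂ + cos φ₁ cos φ₂ cos Δλ = (0.8585)(-0.6034) + (0.5128)(0.7975)(0.9660) = -0.12299,
so c = arccos(-0.12299) = 1.69410 rad.
On the unit sphere the arc length equals the central angle: 1.6941.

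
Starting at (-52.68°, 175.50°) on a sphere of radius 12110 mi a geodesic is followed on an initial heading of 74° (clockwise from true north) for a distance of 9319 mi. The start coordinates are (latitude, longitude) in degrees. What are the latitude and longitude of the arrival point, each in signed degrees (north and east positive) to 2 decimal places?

-27.06°, -135.82°

Angular distance δ = d/R = 9319/12110 = 0.76953 rad; initial bearing θ = 1.2915 rad.
sin φ₂ = sin φ₁ cos δ + cos φ₁ sin δ cos θ = (-0.7953)(0.7182) + (0.6063)(0.6958)(0.2756) = -0.4549, so φ₂ = -27.06°.
Δλ = atan2(sin θ sin δ cos φ₁, cos δ − sin φ₁ sin φ₂) = atan2(0.4055, 0.3565) = 48.682°.
λ₂ = 175.500° + 48.682° = 224.18° → -135.82° after wrapping to (−180°, 180°].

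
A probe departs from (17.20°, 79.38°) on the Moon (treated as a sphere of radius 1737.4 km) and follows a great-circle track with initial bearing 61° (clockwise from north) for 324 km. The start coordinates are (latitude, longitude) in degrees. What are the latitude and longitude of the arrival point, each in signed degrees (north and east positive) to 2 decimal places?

22.11°, 89.46°

Angular distance δ = d/R = 324/1737.4 = 0.18649 rad; initial bearing θ = 1.0647 rad.
sin φ₂ = sin φ₁ cos δ + cos φ₁ sin δ cos θ = (0.2957)(0.9827) + (0.9553)(0.1854)(0.4848) = 0.3764, so φ₂ = 22.11°.
Δλ = atan2(sin θ sin δ cos φ₁, cos δ − sin φ₁ sin φ₂) = atan2(0.1549, 0.8713) = 10.081°.
λ₂ = 79.380° + 10.081° = 89.46°.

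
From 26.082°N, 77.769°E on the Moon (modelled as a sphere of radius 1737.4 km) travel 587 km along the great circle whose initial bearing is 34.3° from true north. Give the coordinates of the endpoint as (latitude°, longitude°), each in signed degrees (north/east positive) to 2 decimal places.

41.36°, 92.18°

Angular distance δ = d/R = 587/1737.4 = 0.33786 rad; initial bearing θ = 0.5986 rad.
sin φ₂ = sin φ₁ cos δ + cos φ₁ sin δ cos θ = (0.4397)(0.9435) + (0.8982)(0.3315)(0.8261) = 0.6607, so φ₂ = 41.36°.
Δλ = atan2(sin θ sin δ cos φ₁, cos δ − sin φ₁ sin φ₂) = atan2(0.1678, 0.6530) = 14.410°.
λ₂ = 77.769° + 14.410° = 92.18°.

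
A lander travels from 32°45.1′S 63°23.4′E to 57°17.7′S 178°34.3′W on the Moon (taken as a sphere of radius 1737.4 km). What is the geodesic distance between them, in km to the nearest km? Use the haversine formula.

In radians: φ₁ = -0.5716, φ₂ = -1.0000, Δλ = 118.038° = 2.0602 rad.
Haversine: a = sin²(Δφ/2) + cos φ₁ cos φ₂ sin²(Δλ/2) = 0.0452 + (0.8410)(0.5403)(0.7350) = 0.37919.
Central angle c = 2·arcsin(√a) = 1.32675 rad.
Distance = R·c = 1737.4 × 1.3268 ≈ 2305 km.

2305 km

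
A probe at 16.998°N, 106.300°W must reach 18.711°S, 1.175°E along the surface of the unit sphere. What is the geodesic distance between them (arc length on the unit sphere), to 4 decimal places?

With latitudes φ₁ = 16.998°, φ₂ = -18.711° and longitude difference Δλ = 107.475°:
cos c = sin φ₁ sin φ₂ + cos φ₁ cos φ₂ cos Δλ = (0.2923)(-0.3208) + (0.9563)(0.9471)(-0.3003) = -0.36577,
so c = arccos(-0.36577) = 1.94526 rad.
On the unit sphere the arc length equals the central angle: 1.9453.

1.9453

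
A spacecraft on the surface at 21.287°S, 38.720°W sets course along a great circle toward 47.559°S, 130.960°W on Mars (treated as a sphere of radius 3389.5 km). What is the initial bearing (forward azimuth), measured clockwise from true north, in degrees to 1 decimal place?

224.0°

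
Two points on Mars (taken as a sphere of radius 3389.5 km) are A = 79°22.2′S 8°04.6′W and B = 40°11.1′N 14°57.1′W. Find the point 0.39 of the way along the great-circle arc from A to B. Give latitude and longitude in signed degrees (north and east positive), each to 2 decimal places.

-32.77°, -13.30°

The central angle between A and B is δ = 2.0878 rad.
With f = 0.39, the slerp weights are sin((1−f)δ)/sin δ = 1.0999 and sin(fδ)/sin δ = 0.8365.
Weighted sum of the unit vectors: (1.0999)·(0.1826,-0.0259,-0.9828) + (0.8365)·(0.7381,-0.1971,0.6453) = (0.8183, -0.1934, -0.5412).
Converting back: φ = atan2(z, √(x²+y²)) = -32.77°, λ = atan2(y, x) = -13.30°.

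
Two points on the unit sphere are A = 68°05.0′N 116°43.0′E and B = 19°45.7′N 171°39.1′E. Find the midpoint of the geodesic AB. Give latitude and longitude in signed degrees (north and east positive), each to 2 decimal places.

46.64°, 156.84°

Central angle δ = 1.0292 rad. Interpolating on the sphere with fraction f = 0.5:
P = [sin((1−f)δ)·A + sin(fδ)·B] / sin δ = 0.5744·A + 0.5744·B in Cartesian coordinates,
giving P = (-0.6312, 0.2700, 0.7271), i.e. latitude 46.64°, longitude 156.84°.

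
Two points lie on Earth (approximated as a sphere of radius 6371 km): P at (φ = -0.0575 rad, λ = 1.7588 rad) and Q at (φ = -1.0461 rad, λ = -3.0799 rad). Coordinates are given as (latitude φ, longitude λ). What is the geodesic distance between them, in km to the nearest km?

In radians: φ₁ = -0.0575, φ₂ = -1.0461, Δλ = 82.763° = 1.4445 rad.
cos c = sin φ₁ sin φ₂ + cos φ₁ cos φ₂ cos Δλ = (-0.0575)(-0.8655) + (0.9983)(0.5010)(0.1260) = 0.11274,
so c = arccos(0.11274) = 1.45782 rad.
Distance = R·c = 6371 × 1.4578 ≈ 9288 km.

9288 km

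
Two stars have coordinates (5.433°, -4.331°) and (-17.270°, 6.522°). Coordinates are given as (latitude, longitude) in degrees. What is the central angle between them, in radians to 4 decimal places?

0.4382 rad

Let φ₁ = 0.0948 rad, φ₂ = -0.3014 rad, and Δλ = 0.1894 rad.
Haversine: a = sin²(Δφ/2) + cos φ₁ cos φ₂ sin²(Δλ/2) = 0.0387 + (0.9955)(0.9549)(0.0089) = 0.04724.
Central angle c = 2·arcsin(√a) = 0.43821 rad.
So the angular separation is 0.4382 rad.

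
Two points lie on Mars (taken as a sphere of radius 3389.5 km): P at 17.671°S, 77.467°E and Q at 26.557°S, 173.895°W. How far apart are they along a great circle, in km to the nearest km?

With latitudes φ₁ = -17.671°, φ₂ = -26.557° and longitude difference Δλ = 108.638°:
cos c = sin φ₁ sin φ₂ + cos φ₁ cos φ₂ cos Δλ = (-0.3036)(-0.4471) + (0.9528)(0.8945)(-0.3196) = -0.13667,
so c = arccos(-0.13667) = 1.70789 rad.
Distance = R·c = 3389.5 × 1.7079 ≈ 5789 km.

5789 km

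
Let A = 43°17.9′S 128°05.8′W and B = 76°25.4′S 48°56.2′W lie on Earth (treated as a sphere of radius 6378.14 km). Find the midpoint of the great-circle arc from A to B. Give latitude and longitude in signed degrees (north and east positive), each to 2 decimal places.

-64.08°, -111.47°

The central angle between A and B is δ = 0.7971 rad.
With f = 0.5, the slerp weights are sin((1−f)δ)/sin δ = 0.5425 and sin(fδ)/sin δ = 0.5425.
Weighted sum of the unit vectors: (0.5425)·(-0.4490,-0.5728,-0.6858) + (0.5425)·(0.1542,-0.1770,-0.9721) = (-0.1600, -0.4068, -0.8994).
Converting back: φ = atan2(z, √(x²+y²)) = -64.08°, λ = atan2(y, x) = -111.47°.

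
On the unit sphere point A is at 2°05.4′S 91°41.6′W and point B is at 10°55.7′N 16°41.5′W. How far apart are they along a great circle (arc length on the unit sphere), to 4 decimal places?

1.3212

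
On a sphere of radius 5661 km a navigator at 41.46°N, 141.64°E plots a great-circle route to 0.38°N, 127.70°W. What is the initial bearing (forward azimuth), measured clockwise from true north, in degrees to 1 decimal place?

With φ₁ = 0.7236, φ₂ = 0.0066, Δλ = 1.5823 rad, the forward-azimuth formula gives
θ = atan2( sin Δλ cos φ₂ , cos φ₁ sin φ₂ − sin φ₁ cos φ₂ cos Δλ ) = atan2(0.9999, 0.0126) = 89.28°.
So the initial bearing is 89.3°.

89.3°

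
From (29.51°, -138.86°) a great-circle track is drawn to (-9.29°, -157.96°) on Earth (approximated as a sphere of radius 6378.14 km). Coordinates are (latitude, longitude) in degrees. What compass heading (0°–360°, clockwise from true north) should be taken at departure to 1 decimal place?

With φ₁ = 0.5150, φ₂ = -0.1621, Δλ = -0.3334 rad, the forward-azimuth formula gives
θ = atan2( sin Δλ cos φ₂ , cos φ₁ sin φ₂ − sin φ₁ cos φ₂ cos Δλ ) = atan2(-0.3229, -0.5998) = -151.70°.
Adding 360° brings this into [0°, 360°): 208.3°.

208.3°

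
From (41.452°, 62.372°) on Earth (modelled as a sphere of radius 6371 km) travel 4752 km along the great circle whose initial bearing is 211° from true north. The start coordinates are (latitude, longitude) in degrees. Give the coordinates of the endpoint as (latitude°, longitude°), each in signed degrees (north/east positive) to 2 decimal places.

Angular distance δ = d/R = 4752/6371 = 0.74588 rad; initial bearing θ = 3.6826 rad.
sin φ₂ = sin φ₁ cos δ + cos φ₁ sin δ cos θ = (0.6620)(0.7345) + (0.7495)(0.6786)(-0.8572) = 0.0502, so φ₂ = 2.88°.
Δλ = atan2(sin θ sin δ cos φ₁, cos δ − sin φ₁ sin φ₂) = atan2(-0.2620, 0.7012) = -20.485°.
λ₂ = 62.372° − 20.485° = 41.89°.

2.88°, 41.89°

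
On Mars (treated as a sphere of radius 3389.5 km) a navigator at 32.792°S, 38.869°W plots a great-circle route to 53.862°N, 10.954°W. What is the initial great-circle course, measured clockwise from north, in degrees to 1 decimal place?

16.0°

Δλ = 27.915° = 0.4872 rad.
y = sin Δλ · cos φ₂ = (0.4682)(0.5897) = 0.2761
x = cos φ₁ sin φ₂ − sin φ₁ cos φ₂ cos Δλ = (0.8406)(0.8076) − (-0.5416)(0.5897)(0.8836) = 0.9611
θ = atan2(y, x) = 16.03°, so the bearing is 16.0°.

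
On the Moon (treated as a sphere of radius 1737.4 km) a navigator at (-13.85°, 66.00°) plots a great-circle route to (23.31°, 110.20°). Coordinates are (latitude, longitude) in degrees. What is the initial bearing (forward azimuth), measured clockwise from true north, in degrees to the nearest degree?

With φ₁ = -0.2417, φ₂ = 0.4068, Δλ = 0.7714 rad, the forward-azimuth formula gives
θ = atan2( sin Δλ cos φ₂ , cos φ₁ sin φ₂ − sin φ₁ cos φ₂ cos Δλ ) = atan2(0.6403, 0.5418) = 49.76°.
So the initial bearing is 50°.

50°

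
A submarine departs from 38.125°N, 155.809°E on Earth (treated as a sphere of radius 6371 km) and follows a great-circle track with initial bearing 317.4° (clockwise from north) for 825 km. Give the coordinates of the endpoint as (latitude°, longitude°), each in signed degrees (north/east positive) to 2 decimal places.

43.39°, 148.90°

Angular distance δ = d/R = 825/6371 = 0.12949 rad; initial bearing θ = 5.5397 rad.
sin φ₂ = sin φ₁ cos δ + cos φ₁ sin δ cos θ = (0.6174)(0.9916) + (0.7867)(0.1291)(0.7361) = 0.6870, so φ₂ = 43.39°.
Δλ = atan2(sin θ sin δ cos φ₁, cos δ − sin φ₁ sin φ₂) = atan2(-0.0688, 0.5675) = -6.908°.
λ₂ = 155.809° − 6.908° = 148.90°.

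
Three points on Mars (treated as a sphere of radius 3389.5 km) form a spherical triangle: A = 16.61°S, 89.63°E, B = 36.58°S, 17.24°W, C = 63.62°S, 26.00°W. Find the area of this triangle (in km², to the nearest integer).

5288465 km²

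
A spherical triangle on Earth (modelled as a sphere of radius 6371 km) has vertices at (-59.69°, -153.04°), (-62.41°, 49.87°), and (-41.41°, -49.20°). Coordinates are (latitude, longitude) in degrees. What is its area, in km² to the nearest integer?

Side lengths (central angles): a = 1.0105, b = 1.0696, c = 0.9886 rad; semiperimeter s = 1.5343.
By l'Huilier's theorem, tan(E/4) = √[tan(s/2) tan((s−a)/2) tan((s−b)/2) tan((s−c)/2)], giving spherical excess E = 0.5204 rad.
Area = E·R² = 0.5204 × (6371)² ≈ 21122660 km².

21122660 km²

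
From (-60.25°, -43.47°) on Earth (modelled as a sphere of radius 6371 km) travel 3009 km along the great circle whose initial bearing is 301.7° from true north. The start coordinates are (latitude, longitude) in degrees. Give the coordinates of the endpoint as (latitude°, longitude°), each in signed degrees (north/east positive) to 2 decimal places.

-40.88°, -74.26°

Angular distance δ = d/R = 3009/6371 = 0.47230 rad; initial bearing θ = 5.2657 rad.
sin φ₂ = sin φ₁ cos δ + cos φ₁ sin δ cos θ = (-0.8682)(0.8905) + (0.4962)(0.4549)(0.5255) = -0.6545, so φ₂ = -40.88°.
Δλ = atan2(sin θ sin δ cos φ₁, cos δ − sin φ₁ sin φ₂) = atan2(-0.1921, 0.3223) = -30.795°.
λ₂ = -43.470° − 30.795° = -74.26°.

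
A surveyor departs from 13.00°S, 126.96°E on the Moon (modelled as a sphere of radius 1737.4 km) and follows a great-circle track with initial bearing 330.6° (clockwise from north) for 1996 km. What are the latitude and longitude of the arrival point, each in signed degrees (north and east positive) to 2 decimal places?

Angular distance δ = d/R = 1996/1737.4 = 1.14884 rad; initial bearing θ = 5.7701 rad.
sin φ₂ = sin φ₁ cos δ + cos φ₁ sin δ cos θ = (-0.2250)(0.4095) + (0.9744)(0.9123)(0.8712) = 0.6823, so φ₂ = 43.02°.
Δλ = atan2(sin θ sin δ cos φ₁, cos δ − sin φ₁ sin φ₂) = atan2(-0.4364, 0.5630) = -37.777°.
λ₂ = 126.960° − 37.777° = 89.18°.

43.02°, 89.18°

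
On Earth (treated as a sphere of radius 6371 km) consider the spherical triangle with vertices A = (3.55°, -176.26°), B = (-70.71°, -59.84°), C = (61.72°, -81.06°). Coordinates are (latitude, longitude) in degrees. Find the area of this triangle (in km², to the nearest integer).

113615897 km²

Side lengths (central angles): a = 2.3258, b = 1.5591, c = 1.7774 rad; semiperimeter s = 2.8312.
By l'Huilier's theorem, tan(E/4) = √[tan(s/2) tan((s−a)/2) tan((s−b)/2) tan((s−c)/2)], giving spherical excess E = 2.7991 rad.
Area = E·R² = 2.7991 × (6371)² ≈ 113615897 km².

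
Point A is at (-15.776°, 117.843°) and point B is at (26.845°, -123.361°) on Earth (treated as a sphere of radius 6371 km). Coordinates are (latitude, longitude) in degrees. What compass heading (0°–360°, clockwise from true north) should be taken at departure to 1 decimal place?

With φ₁ = -0.2753, φ₂ = 0.4685, Δλ = 2.0734 rad, the forward-azimuth formula gives
θ = atan2( sin Δλ cos φ₂ , cos φ₁ sin φ₂ − sin φ₁ cos φ₂ cos Δλ ) = atan2(0.7819, 0.3177) = 67.89°.
So the initial bearing is 67.9°.

67.9°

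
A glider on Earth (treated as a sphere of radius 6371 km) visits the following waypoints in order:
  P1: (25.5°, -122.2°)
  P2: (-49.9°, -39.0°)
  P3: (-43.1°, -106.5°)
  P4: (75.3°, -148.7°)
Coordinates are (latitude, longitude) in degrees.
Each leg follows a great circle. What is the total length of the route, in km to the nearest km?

30249 km

Leg P1→P2: central angle 1.8343 rad, distance 11686.4 km.
Leg P2→P3: central angle 0.7917 rad, distance 5044.0 km.
Leg P3→P4: central angle 2.1219 rad, distance 13518.8 km.
Total: 11686.4 + 5044.0 + 13518.8 ≈ 30249 km.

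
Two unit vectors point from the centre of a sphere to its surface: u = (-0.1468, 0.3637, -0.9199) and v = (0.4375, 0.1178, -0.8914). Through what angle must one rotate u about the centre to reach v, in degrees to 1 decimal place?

37.0°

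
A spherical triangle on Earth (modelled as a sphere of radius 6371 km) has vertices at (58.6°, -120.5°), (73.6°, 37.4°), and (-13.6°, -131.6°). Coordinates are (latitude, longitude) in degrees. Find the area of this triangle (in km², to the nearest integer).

1959293 km²

Side lengths (central angles): a = 2.0886, b = 1.2701, c = 0.8196 rad; semiperimeter s = 2.0891.
By l'Huilier's theorem, tan(E/4) = √[tan(s/2) tan((s−a)/2) tan((s−b)/2) tan((s−c)/2)], giving spherical excess E = 0.0483 rad.
Area = E·R² = 0.0483 × (6371)² ≈ 1959293 km².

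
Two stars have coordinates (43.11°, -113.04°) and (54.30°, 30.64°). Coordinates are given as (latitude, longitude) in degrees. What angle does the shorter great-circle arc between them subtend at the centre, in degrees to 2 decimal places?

Let φ₁ = 0.7524 rad, φ₂ = 0.9477 rad, and Δλ = 2.5077 rad.
cos c = sin φ₁ sin φ₂ + cos φ₁ cos φ₂ cos Δλ = (0.6834)(0.8121) + (0.7300)(0.5835)(-0.8057) = 0.21173,
so c = arccos(0.21173) = 1.35745 rad.
So the angular separation is 77.78°.

77.78°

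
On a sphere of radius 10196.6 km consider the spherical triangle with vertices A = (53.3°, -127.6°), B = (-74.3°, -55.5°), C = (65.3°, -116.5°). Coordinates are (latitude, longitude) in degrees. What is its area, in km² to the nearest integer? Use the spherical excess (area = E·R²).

Side lengths (central angles): a = 2.5318, b = 0.2308, c = 2.3777 rad; semiperimeter s = 2.5702.
By l'Huilier's theorem, tan(E/4) = √[tan(s/2) tan((s−a)/2) tan((s−b)/2) tan((s−c)/2)], giving spherical excess E = 0.4852 rad.
Area = E·R² = 0.4852 × (10196.6)² ≈ 50450847 km².

50450847 km²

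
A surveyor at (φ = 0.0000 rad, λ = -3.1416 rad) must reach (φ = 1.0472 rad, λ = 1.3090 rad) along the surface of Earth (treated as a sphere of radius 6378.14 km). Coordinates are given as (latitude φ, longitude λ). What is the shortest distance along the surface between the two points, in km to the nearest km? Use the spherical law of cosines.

Let φ₁ = 0.0000 rad, φ₂ = 1.0472 rad, and Δλ = -1.8326 rad.
cos c = sin φ₁ sin φ₂ + cos φ₁ cos φ₂ cos Δλ = (0.0000)(0.8660) + (1.0000)(0.5000)(-0.2588) = -0.12940,
so c = arccos(-0.12940) = 1.70056 rad.
Distance = R·c = 6378.14 × 1.7006 ≈ 10846 km.

10846 km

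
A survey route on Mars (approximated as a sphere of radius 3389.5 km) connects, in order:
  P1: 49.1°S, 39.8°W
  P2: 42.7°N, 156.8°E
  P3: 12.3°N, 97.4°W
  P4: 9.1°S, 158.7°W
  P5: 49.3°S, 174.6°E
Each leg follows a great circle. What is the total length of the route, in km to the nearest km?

21905 km

Leg P1→P2: central angle 2.9118 rad, distance 9869.5 km.
Leg P2→P3: central angle 1.6219 rad, distance 5497.3 km.
Leg P3→P4: central angle 1.1267 rad, distance 3819.1 km.
Leg P4→P5: central angle 0.8022 rad, distance 2719.0 km.
Total: 9869.5 + 5497.3 + 3819.1 + 2719.0 ≈ 21905 km.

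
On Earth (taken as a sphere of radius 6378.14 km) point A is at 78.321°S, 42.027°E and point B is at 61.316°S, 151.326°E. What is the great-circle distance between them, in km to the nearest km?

3808 km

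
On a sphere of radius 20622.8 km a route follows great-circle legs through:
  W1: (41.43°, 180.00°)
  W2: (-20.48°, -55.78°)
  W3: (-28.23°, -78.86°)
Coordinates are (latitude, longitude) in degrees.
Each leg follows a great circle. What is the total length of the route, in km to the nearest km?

Leg W1→W2: central angle 2.2479 rad, distance 46357.3 km.
Leg W2→W3: central angle 0.3903 rad, distance 8048.7 km.
Total: 46357.3 + 8048.7 ≈ 54406 km.

54406 km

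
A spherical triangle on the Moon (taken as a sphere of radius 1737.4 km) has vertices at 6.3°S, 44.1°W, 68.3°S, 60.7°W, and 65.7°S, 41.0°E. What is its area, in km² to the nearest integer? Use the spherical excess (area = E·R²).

Side lengths (central angles): a = 0.6164, b = 1.4354, c = 1.0994 rad; semiperimeter s = 1.5756.
By l'Huilier's theorem, tan(E/4) = √[tan(s/2) tan((s−a)/2) tan((s−b)/2) tan((s−c)/2)], giving spherical excess E = 0.3764 rad.
Area = E·R² = 0.3764 × (1737.4)² ≈ 1136045 km².

1136045 km²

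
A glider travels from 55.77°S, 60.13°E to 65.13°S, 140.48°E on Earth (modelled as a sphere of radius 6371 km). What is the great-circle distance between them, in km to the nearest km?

4207 km

In radians: φ₁ = -0.9734, φ₂ = -1.1367, Δλ = 80.350° = 1.4024 rad.
cos c = sin φ₁ sin φ₂ + cos φ₁ cos φ₂ cos Δλ = (-0.8268)(-0.9073) + (0.5625)(0.4206)(0.1676) = 0.78977,
so c = arccos(0.78977) = 0.66036 rad.
Distance = R·c = 6371 × 0.6604 ≈ 4207 km.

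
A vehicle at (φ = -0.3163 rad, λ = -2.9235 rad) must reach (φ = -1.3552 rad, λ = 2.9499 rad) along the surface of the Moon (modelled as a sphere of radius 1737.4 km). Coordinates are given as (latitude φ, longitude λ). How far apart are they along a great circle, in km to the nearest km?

1839 km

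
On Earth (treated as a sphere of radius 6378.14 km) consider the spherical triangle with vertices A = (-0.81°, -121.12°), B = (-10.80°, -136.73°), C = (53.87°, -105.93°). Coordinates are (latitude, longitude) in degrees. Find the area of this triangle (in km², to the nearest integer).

5375160 km²

Side lengths (central angles): a = 1.2173, b = 0.9794, c = 0.3220 rad; semiperimeter s = 1.2593.
By l'Huilier's theorem, tan(E/4) = √[tan(s/2) tan((s−a)/2) tan((s−b)/2) tan((s−c)/2)], giving spherical excess E = 0.1321 rad.
Area = E·R² = 0.1321 × (6378.14)² ≈ 5375160 km².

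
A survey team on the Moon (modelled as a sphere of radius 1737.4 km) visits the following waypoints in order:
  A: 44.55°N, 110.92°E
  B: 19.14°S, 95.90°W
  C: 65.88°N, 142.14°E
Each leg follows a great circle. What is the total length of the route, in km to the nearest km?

8079 km

Leg A→B: central angle 2.5514 rad, distance 4432.8 km.
Leg B→C: central angle 2.0986 rad, distance 3646.0 km.
Total: 4432.8 + 3646.0 ≈ 8079 km.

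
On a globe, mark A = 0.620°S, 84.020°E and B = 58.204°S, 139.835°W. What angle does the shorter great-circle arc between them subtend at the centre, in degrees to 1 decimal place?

111.8°

With latitudes φ₁ = -0.620°, φ₂ = -58.204° and longitude difference Δλ = 136.145°:
cos c = sin φ₁ sin φ₂ + cos φ₁ cos φ₂ cos Δλ = (-0.0108)(-0.8499) + (0.9999)(0.5269)(-0.7211) = -0.37072,
so c = arccos(-0.37072) = 1.95058 rad.
So the angular separation is 111.8°.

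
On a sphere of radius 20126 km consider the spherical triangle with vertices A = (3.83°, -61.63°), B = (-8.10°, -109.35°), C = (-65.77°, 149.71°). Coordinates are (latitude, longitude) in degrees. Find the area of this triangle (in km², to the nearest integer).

356315106 km²

Side lengths (central angles): a = 1.5194, b = 1.9940, c = 0.8564 rad; semiperimeter s = 2.1849.
By l'Huilier's theorem, tan(E/4) = √[tan(s/2) tan((s−a)/2) tan((s−b)/2) tan((s−c)/2)], giving spherical excess E = 0.8797 rad.
Area = E·R² = 0.8797 × (20126)² ≈ 356315106 km².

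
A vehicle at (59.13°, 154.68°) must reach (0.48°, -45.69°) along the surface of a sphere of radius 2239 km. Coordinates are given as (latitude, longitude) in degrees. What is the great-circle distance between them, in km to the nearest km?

4622 km

In radians: φ₁ = 1.0320, φ₂ = 0.0084, Δλ = 159.630° = 2.7861 rad.
cos c = sin φ₁ sin φ₂ + cos φ₁ cos φ₂ cos Δλ = (0.8583)(0.0084) + (0.5131)(1.0000)(-0.9375) = -0.47380,
so c = arccos(-0.47380) = 2.06439 rad.
Distance = R·c = 2239 × 2.0644 ≈ 4622 km.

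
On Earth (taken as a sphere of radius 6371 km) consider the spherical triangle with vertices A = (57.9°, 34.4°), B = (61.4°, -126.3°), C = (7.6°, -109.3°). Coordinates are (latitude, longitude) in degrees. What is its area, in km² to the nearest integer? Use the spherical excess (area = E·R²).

17260074 km²

Side lengths (central angles): a = 0.9644, b = 1.8886, c = 1.0429 rad; semiperimeter s = 1.9480.
By l'Huilier's theorem, tan(E/4) = √[tan(s/2) tan((s−a)/2) tan((s−b)/2) tan((s−c)/2)], giving spherical excess E = 0.4252 rad.
Area = E·R² = 0.4252 × (6371)² ≈ 17260074 km².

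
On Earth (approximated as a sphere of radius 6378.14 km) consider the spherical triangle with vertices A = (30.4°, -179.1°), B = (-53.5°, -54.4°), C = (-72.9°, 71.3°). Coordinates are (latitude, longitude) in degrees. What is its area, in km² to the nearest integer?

Side lengths (central angles): a = 0.8416, b = 2.1758, c = 2.3446 rad; semiperimeter s = 2.6810.
By l'Huilier's theorem, tan(E/4) = √[tan(s/2) tan((s−a)/2) tan((s−b)/2) tan((s−c)/2)], giving spherical excess E = 1.8396 rad.
Area = E·R² = 1.8396 × (6378.14)² ≈ 74834741 km².

74834741 km²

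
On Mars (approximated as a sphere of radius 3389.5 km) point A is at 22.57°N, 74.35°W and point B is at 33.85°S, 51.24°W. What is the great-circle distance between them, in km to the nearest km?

3582 km

Let φ₁ = 0.3939 rad, φ₂ = -0.5908 rad, and Δλ = 0.4033 rad.
Haversine: a = sin²(Δφ/2) + cos φ₁ cos φ₂ sin²(Δλ/2) = 0.2234 + (0.9234)(0.8305)(0.0401) = 0.25422.
Central angle c = 2·arcsin(√a) = 1.05692 rad.
Distance = R·c = 3389.5 × 1.0569 ≈ 3582 km.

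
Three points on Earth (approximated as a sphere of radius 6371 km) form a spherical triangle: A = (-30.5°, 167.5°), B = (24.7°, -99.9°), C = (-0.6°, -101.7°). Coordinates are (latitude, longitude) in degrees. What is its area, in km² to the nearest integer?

Side lengths (central angles): a = 0.4426, b = 1.5775, c = 1.8210 rad; semiperimeter s = 1.9206.
By l'Huilier's theorem, tan(E/4) = √[tan(s/2) tan((s−a)/2) tan((s−b)/2) tan((s−c)/2)], giving spherical excess E = 0.4225 rad.
Area = E·R² = 0.4225 × (6371)² ≈ 17149143 km².

17149143 km²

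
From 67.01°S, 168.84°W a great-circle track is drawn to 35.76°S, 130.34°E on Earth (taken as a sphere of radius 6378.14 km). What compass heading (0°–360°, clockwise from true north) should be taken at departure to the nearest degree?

With φ₁ = -1.1695, φ₂ = -0.6241, Δλ = -1.0615 rad, the forward-azimuth formula gives
θ = atan2( sin Δλ cos φ₂ , cos φ₁ sin φ₂ − sin φ₁ cos φ₂ cos Δλ ) = atan2(-0.7085, 0.1360) = -79.14°.
Adding 360° brings this into [0°, 360°): 281°.

281°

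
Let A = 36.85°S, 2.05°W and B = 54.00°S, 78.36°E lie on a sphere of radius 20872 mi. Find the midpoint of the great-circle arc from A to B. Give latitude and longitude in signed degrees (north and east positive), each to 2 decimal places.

The central angle between A and B is δ = 0.9721 rad.
With f = 0.5, the slerp weights are sin((1−f)δ)/sin δ = 0.5655 and sin(fδ)/sin δ = 0.5655.
Weighted sum of the unit vectors: (0.5655)·(0.7997,-0.0286,-0.5997) + (0.5655)·(0.1186,0.5757,-0.8090) = (0.5193, 0.3094, -0.7966).
Converting back: φ = atan2(z, √(x²+y²)) = -52.81°, λ = atan2(y, x) = 30.78°.

-52.81°, 30.78°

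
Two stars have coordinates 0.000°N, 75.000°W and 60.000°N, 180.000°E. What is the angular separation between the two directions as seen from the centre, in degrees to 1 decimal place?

97.4°

In radians: φ₁ = 0.0000, φ₂ = 1.0472, Δλ = -105.000° = -1.8326 rad.
cos c = sin φ₁ sin φ₂ + cos φ₁ cos φ₂ cos Δλ = (0.0000)(0.8660) + (1.0000)(0.5000)(-0.2588) = -0.12941,
so c = arccos(-0.12941) = 1.70057 rad.
So the angular separation is 97.4°.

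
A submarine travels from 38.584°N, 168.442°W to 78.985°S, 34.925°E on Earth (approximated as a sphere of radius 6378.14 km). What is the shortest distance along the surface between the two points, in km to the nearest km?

Let φ₁ = 0.6734 rad, φ₂ = -1.3785 rad, and Δλ = -2.7338 rad.
Haversine: a = sin²(Δφ/2) + cos φ₁ cos φ₂ sin²(Δλ/2) = 0.7314 + (0.7817)(0.1911)(0.9590) = 0.87464.
Central angle c = 2·arcsin(√a) = 2.41777 rad.
Distance = R·c = 6378.14 × 2.4178 ≈ 15421 km.

15421 km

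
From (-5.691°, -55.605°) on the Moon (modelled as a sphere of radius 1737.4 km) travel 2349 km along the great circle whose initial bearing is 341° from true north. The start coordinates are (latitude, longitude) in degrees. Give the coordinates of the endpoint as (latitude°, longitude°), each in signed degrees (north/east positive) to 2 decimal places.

63.75°, -101.55°

Angular distance δ = d/R = 2349/1737.4 = 1.35202 rad; initial bearing θ = 5.9516 rad.
sin φ₂ = sin φ₁ cos δ + cos φ₁ sin δ cos θ = (-0.0992)(0.2170) + (0.9951)(0.9762)(0.9455) = 0.8969, so φ₂ = 63.75°.
Δλ = atan2(sin θ sin δ cos φ₁, cos δ − sin φ₁ sin φ₂) = atan2(-0.3162, 0.3060) = -45.945°.
λ₂ = -55.605° − 45.945° = -101.55°.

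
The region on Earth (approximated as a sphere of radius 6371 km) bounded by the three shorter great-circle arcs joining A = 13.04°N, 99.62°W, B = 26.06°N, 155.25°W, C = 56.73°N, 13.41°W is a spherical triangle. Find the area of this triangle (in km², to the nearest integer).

32846282 km²

Side lengths (central angles): a = 1.5910, b = 1.3449, c = 0.9358 rad; semiperimeter s = 1.9358.
By l'Huilier's theorem, tan(E/4) = √[tan(s/2) tan((s−a)/2) tan((s−b)/2) tan((s−c)/2)], giving spherical excess E = 0.8092 rad.
Area = E·R² = 0.8092 × (6371)² ≈ 32846282 km².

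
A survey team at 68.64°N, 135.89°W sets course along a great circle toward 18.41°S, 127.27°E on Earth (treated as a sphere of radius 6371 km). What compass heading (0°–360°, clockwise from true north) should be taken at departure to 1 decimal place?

269.4°

Δλ = -96.840° = -1.6902 rad.
y = sin Δλ · cos φ₂ = (-0.9929)(0.9488) = -0.9421
x = cos φ₁ sin φ₂ − sin φ₁ cos φ₂ cos Δλ = (0.3642)(-0.3158) − (0.9313)(0.9488)(-0.1191) = -0.0098
θ = atan2(y, x) = -90.60°; adding 360° gives 269.4°.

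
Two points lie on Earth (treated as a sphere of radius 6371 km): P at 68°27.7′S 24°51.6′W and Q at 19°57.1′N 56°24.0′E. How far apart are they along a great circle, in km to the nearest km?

11716 km

In radians: φ₁ = -1.1949, φ₂ = 0.3482, Δλ = 81.260° = 1.4183 rad.
cos c = sin φ₁ sin φ₂ + cos φ₁ cos φ₂ cos Δλ = (-0.9302)(0.3412) + (0.3671)(0.9400)(0.1520) = -0.26496,
so c = arccos(-0.26496) = 1.83896 rad.
Distance = R·c = 6371 × 1.8390 ≈ 11716 km.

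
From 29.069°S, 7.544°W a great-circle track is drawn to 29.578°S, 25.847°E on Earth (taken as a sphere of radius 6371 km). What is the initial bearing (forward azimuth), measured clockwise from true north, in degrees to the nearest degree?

99°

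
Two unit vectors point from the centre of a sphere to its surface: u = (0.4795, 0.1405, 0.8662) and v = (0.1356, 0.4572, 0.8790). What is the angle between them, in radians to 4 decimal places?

u·v = 0.8906; |u| = 1.0000, |v| = 1.0000.
cos θ = (u·v)/(|u||v|) = 0.8906, so θ = 0.4721 rad.

0.4721 rad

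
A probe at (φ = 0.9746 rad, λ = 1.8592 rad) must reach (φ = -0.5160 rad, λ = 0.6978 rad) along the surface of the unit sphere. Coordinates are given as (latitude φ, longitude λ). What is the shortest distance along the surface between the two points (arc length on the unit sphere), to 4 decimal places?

1.7863

Let φ₁ = 0.9746 rad, φ₂ = -0.5160 rad, and Δλ = -1.1614 rad.
cos c = sin φ₁ sin φ₂ + cos φ₁ cos φ₂ cos Δλ = (0.8275)(-0.4934) + (0.5615)(0.8698)(0.3981) = -0.21387,
so c = arccos(-0.21387) = 1.78634 rad.
On the unit sphere the arc length equals the central angle: 1.7863.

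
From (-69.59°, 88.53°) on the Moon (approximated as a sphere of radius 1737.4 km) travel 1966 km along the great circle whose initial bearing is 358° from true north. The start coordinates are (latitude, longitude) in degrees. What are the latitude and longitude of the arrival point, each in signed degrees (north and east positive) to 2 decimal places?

-4.77°, 86.71°

Angular distance δ = d/R = 1966/1737.4 = 1.13158 rad; initial bearing θ = 6.2483 rad.
sin φ₂ = sin φ₁ cos δ + cos φ₁ sin δ cos θ = (-0.9372)(0.4252) + (0.3487)(0.9051)(0.9994) = -0.0831, so φ₂ = -4.77°.
Δλ = atan2(sin θ sin δ cos φ₁, cos δ − sin φ₁ sin φ₂) = atan2(-0.0110, 0.3474) = -1.816°.
λ₂ = 88.530° − 1.816° = 86.71°.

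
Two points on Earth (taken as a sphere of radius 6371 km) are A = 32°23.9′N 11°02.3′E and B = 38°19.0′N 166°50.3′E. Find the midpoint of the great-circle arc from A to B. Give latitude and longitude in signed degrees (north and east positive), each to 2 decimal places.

73.32°, 79.23°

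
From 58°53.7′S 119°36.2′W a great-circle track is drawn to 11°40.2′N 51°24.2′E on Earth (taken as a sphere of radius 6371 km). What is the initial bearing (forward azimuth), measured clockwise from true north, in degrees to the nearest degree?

168°

Δλ = 171.007° = 2.9846 rad.
y = sin Δλ · cos φ₂ = (0.1563)(0.9793) = 0.1531
x = cos φ₁ sin φ₂ − sin φ₁ cos φ₂ cos Δλ = (0.5166)(0.2023) − (-0.8562)(0.9793)(-0.9877) = -0.7237
θ = atan2(y, x) = 168.06°, so the bearing is 168°.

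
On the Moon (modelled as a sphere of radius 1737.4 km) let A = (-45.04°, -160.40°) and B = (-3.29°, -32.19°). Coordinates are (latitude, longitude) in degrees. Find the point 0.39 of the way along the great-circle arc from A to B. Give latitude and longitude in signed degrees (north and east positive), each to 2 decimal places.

-49.77°, -93.19°

Central angle δ = 1.9777 rad. Interpolating on the sphere with fraction f = 0.39:
P = [sin((1−f)δ)·A + sin(fδ)·B] / sin δ = 1.0174·A + 0.7590·B in Cartesian coordinates,
giving P = (-0.0359, -0.6448, -0.7635), i.e. latitude -49.77°, longitude -93.19°.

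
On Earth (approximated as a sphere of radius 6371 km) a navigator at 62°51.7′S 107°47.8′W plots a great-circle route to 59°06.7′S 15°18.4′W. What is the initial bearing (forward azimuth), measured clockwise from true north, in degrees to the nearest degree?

Δλ = 92.490° = 1.6143 rad.
y = sin Δλ · cos φ₂ = (0.9991)(0.5134) = 0.5129
x = cos φ₁ sin φ₂ − sin φ₁ cos φ₂ cos Δλ = (0.4561)(-0.8582) − (-0.8899)(0.5134)(-0.0434) = -0.4113
θ = atan2(y, x) = 128.73°, so the bearing is 129°.

129°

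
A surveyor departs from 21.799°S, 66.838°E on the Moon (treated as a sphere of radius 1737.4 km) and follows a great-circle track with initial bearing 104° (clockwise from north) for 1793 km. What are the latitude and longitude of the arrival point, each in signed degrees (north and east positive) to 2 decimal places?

-22.54°, 131.22°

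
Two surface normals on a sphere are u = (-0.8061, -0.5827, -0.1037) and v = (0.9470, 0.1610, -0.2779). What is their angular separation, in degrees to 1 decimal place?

u·v = -0.8284; |u| = 1.0000, |v| = 1.0000.
cos θ = (u·v)/(|u||v|) = -0.8284, so θ = 145.9°.

145.9°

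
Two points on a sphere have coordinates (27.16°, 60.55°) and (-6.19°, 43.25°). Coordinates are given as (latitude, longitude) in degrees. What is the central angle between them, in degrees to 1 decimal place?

37.3°

In radians: φ₁ = 0.4740, φ₂ = -0.1080, Δλ = -17.300° = -0.3019 rad.
Haversine: a = sin²(Δφ/2) + cos φ₁ cos φ₂ sin²(Δλ/2) = 0.0823 + (0.8897)(0.9942)(0.0226) = 0.10234.
Central angle c = 2·arcsin(√a) = 0.65127 rad.
So the angular separation is 37.3°.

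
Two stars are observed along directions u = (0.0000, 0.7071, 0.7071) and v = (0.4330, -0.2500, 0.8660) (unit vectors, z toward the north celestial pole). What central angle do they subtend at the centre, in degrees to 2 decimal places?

64.18°

u·v = 0.4356; |u| = 1.0000, |v| = 1.0000.
cos θ = (u·v)/(|u||v|) = 0.4356, so θ = 64.18°.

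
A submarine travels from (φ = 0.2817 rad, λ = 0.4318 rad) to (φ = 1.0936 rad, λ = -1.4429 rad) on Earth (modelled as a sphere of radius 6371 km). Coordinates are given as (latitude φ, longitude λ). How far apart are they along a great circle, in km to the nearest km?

In radians: φ₁ = 0.2817, φ₂ = 1.0936, Δλ = -107.412° = -1.8747 rad.
Haversine: a = sin²(Δφ/2) + cos φ₁ cos φ₂ sin²(Δλ/2) = 0.1559 + (0.9606)(0.4593)(0.6496) = 0.44255.
Central angle c = 2·arcsin(√a) = 1.45563 rad.
Distance = R·c = 6371 × 1.4556 ≈ 9274 km.

9274 km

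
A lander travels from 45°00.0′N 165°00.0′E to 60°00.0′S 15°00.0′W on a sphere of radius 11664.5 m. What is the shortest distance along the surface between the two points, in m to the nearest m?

33591 m

With latitudes φ₁ = 45.000°, φ₂ = -60.000° and longitude difference Δλ = -180.000°:
cos c = sin φ₁ sin φ₂ + cos φ₁ cos φ₂ cos Δλ = (0.7071)(-0.8660) + (0.7071)(0.5000)(-1.0000) = -0.96593,
so c = arccos(-0.96593) = 2.87979 rad.
Distance = R·c = 11664.5 × 2.8798 ≈ 33591 m.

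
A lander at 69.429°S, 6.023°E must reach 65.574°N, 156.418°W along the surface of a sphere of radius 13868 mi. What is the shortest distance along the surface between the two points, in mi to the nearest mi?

41702 mi

In radians: φ₁ = -1.2118, φ₂ = 1.1445, Δλ = -162.441° = -2.8351 rad.
cos c = sin φ₁ sin φ₂ + cos φ₁ cos φ₂ cos Δλ = (-0.9362)(0.9105) + (0.3514)(0.4135)(-0.9534) = -0.99097,
so c = arccos(-0.99097) = 3.00709 rad.
Distance = R·c = 13868 × 3.0071 ≈ 41702 mi.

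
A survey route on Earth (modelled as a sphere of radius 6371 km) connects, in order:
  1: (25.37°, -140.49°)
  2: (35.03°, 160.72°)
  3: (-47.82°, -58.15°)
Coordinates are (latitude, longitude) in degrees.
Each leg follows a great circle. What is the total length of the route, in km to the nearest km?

Leg 1→2: central angle 0.8901 rad, distance 5670.9 km.
Leg 2→3: central angle 2.5933 rad, distance 16522.2 km.
Total: 5670.9 + 16522.2 ≈ 22193 km.

22193 km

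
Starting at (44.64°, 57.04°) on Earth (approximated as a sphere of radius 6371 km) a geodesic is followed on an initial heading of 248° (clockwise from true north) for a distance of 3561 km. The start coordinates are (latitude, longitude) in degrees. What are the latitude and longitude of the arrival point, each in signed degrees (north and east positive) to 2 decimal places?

27.02°, 23.54°

Angular distance δ = d/R = 3561/6371 = 0.55894 rad; initial bearing θ = 4.3284 rad.
sin φ₂ = sin φ₁ cos δ + cos φ₁ sin δ cos θ = (0.7026)(0.8478) + (0.7115)(0.5303)(-0.3746) = 0.4544, so φ₂ = 27.02°.
Δλ = atan2(sin θ sin δ cos φ₁, cos δ − sin φ₁ sin φ₂) = atan2(-0.3498, 0.5286) = -33.500°.
λ₂ = 57.040° − 33.500° = 23.54°.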